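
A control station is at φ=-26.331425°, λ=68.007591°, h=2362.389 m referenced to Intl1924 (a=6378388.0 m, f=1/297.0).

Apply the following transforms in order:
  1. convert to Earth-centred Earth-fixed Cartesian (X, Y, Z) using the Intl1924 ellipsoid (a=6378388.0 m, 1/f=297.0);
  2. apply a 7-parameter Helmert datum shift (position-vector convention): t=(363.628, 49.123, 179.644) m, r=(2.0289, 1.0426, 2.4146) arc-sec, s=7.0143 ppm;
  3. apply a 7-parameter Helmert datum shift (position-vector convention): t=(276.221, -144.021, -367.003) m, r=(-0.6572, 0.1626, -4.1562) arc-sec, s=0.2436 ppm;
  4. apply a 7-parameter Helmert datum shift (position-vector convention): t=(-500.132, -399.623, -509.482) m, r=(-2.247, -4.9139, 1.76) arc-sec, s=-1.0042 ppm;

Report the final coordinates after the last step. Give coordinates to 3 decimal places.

start: φ=-26.331425°, λ=68.007591°, h=2362.389 m
→ ECEF (a=6378388.000, f=1/297.0): X=2142979.1460, Y=5306083.3969, Z=-2813104.0800
→ Helmert 7p (PV): X=2143281.4710, Y=5306222.4959, Z=-2812902.8071
→ Helmert 7p (PV): X=2143662.9162, Y=5306027.6182, Z=-2813289.0915
→ Helmert 7p (PV): X=2143182.3784, Y=5305610.3109, Z=-2813802.4820

X=2143182.378 m, Y=5305610.311 m, Z=-2813802.482 m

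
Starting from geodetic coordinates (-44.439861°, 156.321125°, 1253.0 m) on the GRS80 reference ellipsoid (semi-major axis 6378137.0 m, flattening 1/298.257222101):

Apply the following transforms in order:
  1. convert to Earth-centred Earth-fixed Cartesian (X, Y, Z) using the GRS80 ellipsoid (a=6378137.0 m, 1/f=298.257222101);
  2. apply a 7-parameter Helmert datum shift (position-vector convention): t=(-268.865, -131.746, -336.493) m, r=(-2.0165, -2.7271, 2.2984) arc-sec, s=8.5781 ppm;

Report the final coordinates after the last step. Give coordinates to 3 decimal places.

start: φ=-44.439861°, λ=156.321125°, h=1253.000 m
→ ECEF (a=6378137.000, f=1/298.257222101): X=-4178188.9604, Y=1832259.6745, Z=-4443996.5721
→ Helmert 7p (PV): X=-4178455.3271, Y=1832053.6419, Z=-4444444.3408

X=-4178455.327 m, Y=1832053.642 m, Z=-4444444.341 m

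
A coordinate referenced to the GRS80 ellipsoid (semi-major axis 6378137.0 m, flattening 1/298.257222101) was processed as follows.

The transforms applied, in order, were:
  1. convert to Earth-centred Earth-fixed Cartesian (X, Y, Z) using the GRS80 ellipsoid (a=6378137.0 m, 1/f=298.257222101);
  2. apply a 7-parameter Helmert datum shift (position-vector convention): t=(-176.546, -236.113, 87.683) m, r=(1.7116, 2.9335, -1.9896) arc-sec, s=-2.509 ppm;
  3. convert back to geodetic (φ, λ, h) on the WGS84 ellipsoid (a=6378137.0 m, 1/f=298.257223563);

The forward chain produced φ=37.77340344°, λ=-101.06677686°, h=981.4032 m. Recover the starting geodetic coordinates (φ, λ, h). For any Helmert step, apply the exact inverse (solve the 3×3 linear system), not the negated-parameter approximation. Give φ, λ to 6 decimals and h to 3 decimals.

start: φ=37.773403°, λ=-101.066777°, h=981.403 m
→ ECEF (a=6378137.000, f=1/298.257223563): X=-969103.2084, Y=-4954766.2650, Z=3886195.3427
→ Helmert⁻¹: X=-968936.5716, Y=-4954519.6816, Z=3886144.7427
→ geod (Bowring, a=6378137.000): φ=37.77455500°, λ=-101.06545800°, h=733.8430 m

φ=37.774555°, λ=-101.065458°, h=733.843 m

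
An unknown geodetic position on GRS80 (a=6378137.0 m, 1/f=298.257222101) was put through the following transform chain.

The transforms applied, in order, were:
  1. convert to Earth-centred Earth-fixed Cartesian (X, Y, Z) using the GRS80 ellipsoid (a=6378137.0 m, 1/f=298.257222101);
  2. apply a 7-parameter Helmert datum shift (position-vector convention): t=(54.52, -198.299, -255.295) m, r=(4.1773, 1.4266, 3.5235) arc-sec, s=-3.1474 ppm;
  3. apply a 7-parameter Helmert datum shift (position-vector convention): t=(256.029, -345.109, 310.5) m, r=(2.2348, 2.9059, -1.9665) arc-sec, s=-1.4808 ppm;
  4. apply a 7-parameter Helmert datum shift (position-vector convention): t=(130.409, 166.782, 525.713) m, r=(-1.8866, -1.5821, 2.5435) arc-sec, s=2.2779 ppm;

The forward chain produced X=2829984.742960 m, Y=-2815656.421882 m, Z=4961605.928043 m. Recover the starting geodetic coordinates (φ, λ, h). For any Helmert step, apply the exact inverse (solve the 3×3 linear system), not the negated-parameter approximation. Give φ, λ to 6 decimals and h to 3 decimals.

φ=51.369976°, λ=-44.855920°, h=2293.740 m

start: X=2829984.7430, Y=-2815656.4219, Z=4961605.9280 m
→ Helmert⁻¹: X=2829851.2166, Y=-2815897.0613, Z=4961021.4530
→ Helmert⁻¹: X=2829556.3314, Y=-2815475.3967, Z=4960788.6668
→ Helmert⁻¹: X=2829428.3131, Y=-2815233.8184, Z=4961136.1600
→ geod (Bowring, a=6378137.000): φ=51.36997600°, λ=-44.85592000°, h=2293.7400 m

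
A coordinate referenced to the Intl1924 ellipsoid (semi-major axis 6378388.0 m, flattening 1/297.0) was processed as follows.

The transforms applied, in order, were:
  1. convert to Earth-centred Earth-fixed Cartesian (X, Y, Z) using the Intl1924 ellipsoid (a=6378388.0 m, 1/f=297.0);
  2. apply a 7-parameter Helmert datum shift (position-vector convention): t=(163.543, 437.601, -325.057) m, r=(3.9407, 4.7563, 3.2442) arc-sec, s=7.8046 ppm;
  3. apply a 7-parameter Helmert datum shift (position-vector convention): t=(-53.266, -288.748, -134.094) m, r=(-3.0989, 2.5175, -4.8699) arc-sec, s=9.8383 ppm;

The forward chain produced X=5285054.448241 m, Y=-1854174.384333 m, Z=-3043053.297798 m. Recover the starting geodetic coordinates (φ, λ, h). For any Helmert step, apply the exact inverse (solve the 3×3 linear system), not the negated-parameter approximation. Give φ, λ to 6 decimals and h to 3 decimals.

start: X=5285054.4482, Y=-1854174.3843, Z=-3043053.2978 m
→ Helmert⁻¹: X=5285136.6225, Y=-1853696.9002, Z=-3042852.6106
→ Helmert⁻¹: X=5284972.8224, Y=-1854261.2785, Z=-3042346.5151
→ geod (Bowring, a=6378388.000): φ=-28.67303900°, λ=-19.33369700°, h=306.0070 m

φ=-28.673039°, λ=-19.333697°, h=306.007 m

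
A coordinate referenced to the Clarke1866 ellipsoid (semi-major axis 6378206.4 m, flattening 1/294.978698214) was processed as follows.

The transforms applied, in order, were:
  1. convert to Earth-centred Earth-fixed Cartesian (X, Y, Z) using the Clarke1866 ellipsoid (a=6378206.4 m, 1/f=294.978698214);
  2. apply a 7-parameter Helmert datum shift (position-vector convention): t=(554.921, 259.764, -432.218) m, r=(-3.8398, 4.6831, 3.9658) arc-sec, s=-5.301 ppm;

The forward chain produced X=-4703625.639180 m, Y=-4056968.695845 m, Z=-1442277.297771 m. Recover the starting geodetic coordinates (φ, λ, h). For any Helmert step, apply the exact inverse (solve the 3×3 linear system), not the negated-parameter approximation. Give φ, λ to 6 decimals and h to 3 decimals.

φ=-13.154749°, λ=-139.224211°, h=189.681 m

start: X=-4703625.6392, Y=-4056968.6958, Z=-1442277.2978 m
→ Helmert⁻¹: X=-4704250.7622, Y=-4057132.6752, Z=-1442035.0569
→ geod (Bowring, a=6378206.400): φ=-13.15474900°, λ=-139.22421100°, h=189.6810 m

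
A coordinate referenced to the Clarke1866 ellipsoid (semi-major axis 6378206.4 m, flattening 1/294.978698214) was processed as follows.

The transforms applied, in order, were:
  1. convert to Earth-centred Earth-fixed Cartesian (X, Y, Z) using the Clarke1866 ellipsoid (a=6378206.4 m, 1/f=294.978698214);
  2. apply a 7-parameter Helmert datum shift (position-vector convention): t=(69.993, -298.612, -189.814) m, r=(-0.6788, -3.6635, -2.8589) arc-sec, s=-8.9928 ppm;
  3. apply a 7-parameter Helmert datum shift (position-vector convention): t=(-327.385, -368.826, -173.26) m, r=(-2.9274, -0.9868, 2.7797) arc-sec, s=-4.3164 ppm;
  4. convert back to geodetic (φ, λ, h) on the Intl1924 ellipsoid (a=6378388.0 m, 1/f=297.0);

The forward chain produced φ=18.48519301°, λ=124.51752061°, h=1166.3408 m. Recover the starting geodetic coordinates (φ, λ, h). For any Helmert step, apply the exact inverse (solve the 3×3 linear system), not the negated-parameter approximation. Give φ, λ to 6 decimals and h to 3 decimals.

φ=18.489504°, λ=124.511790°, h=1946.252 m

start: φ=18.485193°, λ=124.517521°, h=1166.341 m
→ ECEF (a=6378388.000, f=1/297.0): X=-3429670.7480, Y=4986934.2972, Z=2009782.4084
→ Helmert⁻¹: X=-3429281.3379, Y=4987342.3372, Z=2010051.5329
→ Helmert⁻¹: X=-3429415.5950, Y=4987631.6538, Z=2010336.7490
→ geod (Bowring, a=6378206.400): φ=18.48950400°, λ=124.51179000°, h=1946.2520 m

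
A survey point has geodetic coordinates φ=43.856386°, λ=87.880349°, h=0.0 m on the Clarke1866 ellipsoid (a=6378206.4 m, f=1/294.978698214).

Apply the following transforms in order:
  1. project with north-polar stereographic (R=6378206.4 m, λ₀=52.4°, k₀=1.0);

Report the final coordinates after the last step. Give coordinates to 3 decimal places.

start: φ=43.856386°, λ=87.880349°, h=0.000 m
→ stereo (R=6378206.4, λ₀=52.4°): E=3153821.4464, N=-4424703.8212

E=3153821.446 m, N=-4424703.821 m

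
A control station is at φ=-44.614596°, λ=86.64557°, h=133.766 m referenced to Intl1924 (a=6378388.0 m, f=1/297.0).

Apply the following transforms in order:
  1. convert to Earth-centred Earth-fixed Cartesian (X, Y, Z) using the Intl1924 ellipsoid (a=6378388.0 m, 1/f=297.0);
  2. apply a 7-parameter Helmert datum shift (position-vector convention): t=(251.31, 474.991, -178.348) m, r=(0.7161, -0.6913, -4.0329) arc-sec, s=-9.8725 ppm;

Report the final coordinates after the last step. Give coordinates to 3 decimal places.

X=266471.484 m, Y=4540727.756 m, Z=-4457253.272 m

start: φ=-44.614596°, λ=86.645570°, h=133.766 m
→ ECEF (a=6378388.000, f=1/297.0): X=266119.0922, Y=4540287.3180, Z=-4457135.5819
→ Helmert 7p (PV): X=266471.4840, Y=4540727.7559, Z=-4457253.2723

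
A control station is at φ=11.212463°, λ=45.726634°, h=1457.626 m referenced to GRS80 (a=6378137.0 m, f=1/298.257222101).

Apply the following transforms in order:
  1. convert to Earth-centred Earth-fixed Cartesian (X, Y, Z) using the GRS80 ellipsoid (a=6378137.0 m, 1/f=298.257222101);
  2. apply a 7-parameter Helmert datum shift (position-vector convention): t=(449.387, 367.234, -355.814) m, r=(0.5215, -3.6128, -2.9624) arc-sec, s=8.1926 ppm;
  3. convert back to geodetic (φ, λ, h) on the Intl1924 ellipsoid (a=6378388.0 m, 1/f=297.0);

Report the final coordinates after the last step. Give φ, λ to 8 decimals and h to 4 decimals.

start: φ=11.212463°, λ=45.726634°, h=1457.626 m
→ ECEF (a=6378137.000, f=1/298.257222101): X=4369032.1662, Y=4481279.2115, Z=1232351.1287
→ Helmert 7p (PV): X=4369560.1229, Y=4481617.2939, Z=1232093.2667
→ geod (Bowring, a=6378388.000): φ=11.20941795°, λ=45.72533401°, h=1758.9144 m

φ=11.20941795°, λ=45.72533401°, h=1758.9144 m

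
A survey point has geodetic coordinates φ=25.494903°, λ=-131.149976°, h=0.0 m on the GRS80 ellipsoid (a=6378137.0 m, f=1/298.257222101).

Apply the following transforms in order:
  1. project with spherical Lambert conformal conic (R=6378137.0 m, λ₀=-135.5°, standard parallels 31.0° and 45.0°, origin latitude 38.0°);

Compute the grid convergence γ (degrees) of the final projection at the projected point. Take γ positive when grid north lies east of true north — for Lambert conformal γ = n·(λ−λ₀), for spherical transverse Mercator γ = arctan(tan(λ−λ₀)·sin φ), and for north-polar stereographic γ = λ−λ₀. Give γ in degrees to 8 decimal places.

2.68485949

start: φ=25.494903°, λ=-131.149976°, h=0.000 m
→ into lcc (λ₀=-135.5°): φ=25.49490300°, λ−λ₀=4.35002400°
convergence γ = 2.68485949°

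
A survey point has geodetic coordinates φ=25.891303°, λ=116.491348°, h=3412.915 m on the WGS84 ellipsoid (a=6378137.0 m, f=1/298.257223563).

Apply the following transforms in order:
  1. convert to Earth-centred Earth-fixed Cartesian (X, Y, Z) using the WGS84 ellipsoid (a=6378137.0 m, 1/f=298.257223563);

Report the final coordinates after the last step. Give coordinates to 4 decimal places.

start: φ=25.891303°, λ=116.491348°, h=3412.915 m
→ ECEF (a=6378137.000, f=1/298.257223563): X=-2562479.0536, Y=5141482.0203, Z=2769723.7604

X=-2562479.0536 m, Y=5141482.0203 m, Z=2769723.7604 m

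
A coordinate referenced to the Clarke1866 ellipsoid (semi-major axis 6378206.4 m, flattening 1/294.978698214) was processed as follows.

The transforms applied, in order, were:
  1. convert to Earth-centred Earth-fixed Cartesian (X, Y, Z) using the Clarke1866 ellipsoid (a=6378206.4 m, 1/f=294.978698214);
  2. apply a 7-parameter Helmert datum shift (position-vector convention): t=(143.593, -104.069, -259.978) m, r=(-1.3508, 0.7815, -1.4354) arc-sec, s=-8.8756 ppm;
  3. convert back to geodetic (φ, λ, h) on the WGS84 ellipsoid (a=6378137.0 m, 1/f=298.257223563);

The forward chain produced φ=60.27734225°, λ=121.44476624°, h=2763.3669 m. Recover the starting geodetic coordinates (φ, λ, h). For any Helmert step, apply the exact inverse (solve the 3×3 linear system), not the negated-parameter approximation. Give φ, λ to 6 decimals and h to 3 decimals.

start: φ=60.277342°, λ=121.444766°, h=2763.367 m
→ ECEF (a=6378137.000, f=1/298.257223563): X=-1654589.0449, Y=2705895.6744, Z=5518262.1061
→ Helmert⁻¹: X=-1654787.0646, Y=2705976.1049, Z=5518582.5161
→ geod (Bowring, a=6378206.400): φ=60.27926900°, λ=121.44706000°, h=3236.7470 m

φ=60.279269°, λ=121.447060°, h=3236.747 m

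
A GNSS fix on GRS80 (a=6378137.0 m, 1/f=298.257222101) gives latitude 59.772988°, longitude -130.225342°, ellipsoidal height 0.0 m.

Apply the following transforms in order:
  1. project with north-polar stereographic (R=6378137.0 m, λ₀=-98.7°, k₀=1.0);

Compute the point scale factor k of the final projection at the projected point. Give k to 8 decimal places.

start: φ=59.772988°, λ=-130.225342°, h=0.000 m
→ into stereo (λ₀=-98.7°): φ=59.77298800°, λ−λ₀=-31.52534200°
scale k = 1.07293975

1.07293975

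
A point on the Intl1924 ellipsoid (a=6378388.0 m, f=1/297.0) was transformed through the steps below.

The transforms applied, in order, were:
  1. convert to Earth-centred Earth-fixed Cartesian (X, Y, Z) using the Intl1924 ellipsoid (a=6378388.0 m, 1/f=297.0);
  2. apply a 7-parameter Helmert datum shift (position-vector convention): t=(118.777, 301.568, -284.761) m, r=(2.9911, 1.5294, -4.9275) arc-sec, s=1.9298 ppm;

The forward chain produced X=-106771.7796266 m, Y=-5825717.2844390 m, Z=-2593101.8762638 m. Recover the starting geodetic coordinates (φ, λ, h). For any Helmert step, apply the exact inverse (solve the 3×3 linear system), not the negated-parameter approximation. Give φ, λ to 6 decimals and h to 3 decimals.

φ=-24.130421°, λ=-91.049529°, h=2986.512 m

start: X=-106771.7796, Y=-5825717.2844, Z=-2593101.8763 m
→ Helmert⁻¹: X=-106731.9464, Y=-5826047.7570, Z=-2592728.4180
→ geod (Bowring, a=6378388.000): φ=-24.13042100°, λ=-91.04952900°, h=2986.5120 m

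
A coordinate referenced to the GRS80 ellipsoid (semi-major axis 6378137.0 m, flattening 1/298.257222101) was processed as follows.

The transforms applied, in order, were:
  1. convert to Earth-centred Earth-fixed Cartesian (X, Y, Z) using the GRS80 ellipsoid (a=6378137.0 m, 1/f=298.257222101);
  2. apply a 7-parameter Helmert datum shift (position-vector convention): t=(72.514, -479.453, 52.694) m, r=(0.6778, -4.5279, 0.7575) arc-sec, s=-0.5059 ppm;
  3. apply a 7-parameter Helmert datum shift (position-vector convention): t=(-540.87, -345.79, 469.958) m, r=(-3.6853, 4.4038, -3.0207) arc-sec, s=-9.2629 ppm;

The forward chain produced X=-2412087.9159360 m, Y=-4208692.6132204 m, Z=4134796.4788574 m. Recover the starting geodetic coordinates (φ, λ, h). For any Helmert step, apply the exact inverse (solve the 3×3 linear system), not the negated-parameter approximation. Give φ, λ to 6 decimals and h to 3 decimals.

start: X=-2412087.9159, Y=-4208692.6132, Z=4134796.4789 m
→ Helmert⁻¹: X=-2411596.0185, Y=-4208494.9881, Z=4134238.1364
→ Helmert⁻¹: X=-2411594.4517, Y=-4207995.2220, Z=4134254.3007
→ geod (Bowring, a=6378137.000): φ=40.63472900°, λ=-119.81694400°, h=3883.9620 m

φ=40.634729°, λ=-119.816944°, h=3883.962 m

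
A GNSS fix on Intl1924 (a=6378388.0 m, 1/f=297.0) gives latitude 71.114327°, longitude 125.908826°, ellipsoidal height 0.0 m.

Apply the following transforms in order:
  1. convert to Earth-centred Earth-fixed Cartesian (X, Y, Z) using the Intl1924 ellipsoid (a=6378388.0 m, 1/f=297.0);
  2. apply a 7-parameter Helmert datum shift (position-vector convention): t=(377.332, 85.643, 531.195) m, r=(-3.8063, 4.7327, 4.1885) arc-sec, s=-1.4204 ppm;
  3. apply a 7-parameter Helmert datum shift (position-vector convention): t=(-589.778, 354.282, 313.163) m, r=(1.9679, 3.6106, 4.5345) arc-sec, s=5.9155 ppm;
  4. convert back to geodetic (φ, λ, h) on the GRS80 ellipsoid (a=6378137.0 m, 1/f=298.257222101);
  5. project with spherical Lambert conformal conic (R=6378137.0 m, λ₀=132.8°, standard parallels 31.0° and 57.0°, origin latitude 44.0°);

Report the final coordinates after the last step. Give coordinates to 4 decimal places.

E=-278740.0120 m, N=3082125.3522 m

start: φ=71.114327°, λ=125.908826°, h=0.000 m
→ ECEF (a=6378388.000, f=1/297.0): X=-1214519.8798, Y=1677249.4001, Z=6012564.6539
→ Helmert 7p (PV): X=-1214036.9248, Y=1677418.9507, Z=6013084.2245
→ Helmert 7p (PV): X=-1214565.5030, Y=1677699.0970, Z=6013470.2131
→ geod (Bowring, a=6378137.000): φ=71.11313561°, λ=125.90255218°, h=1152.6045 m
→ lcc (R=6378137.0, λ₀=132.8°): E=-278740.0120, N=3082125.3522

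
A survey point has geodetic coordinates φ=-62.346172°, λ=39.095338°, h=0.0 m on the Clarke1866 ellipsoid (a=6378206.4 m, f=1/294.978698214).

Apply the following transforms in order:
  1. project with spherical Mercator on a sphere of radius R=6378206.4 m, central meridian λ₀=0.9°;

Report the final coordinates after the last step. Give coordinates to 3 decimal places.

start: φ=-62.346172°, λ=39.095338°, h=0.000 m
→ merc (R=6378206.4, λ₀=0.9°): E=4251931.8413, N=-8941793.6419

E=4251931.841 m, N=-8941793.642 m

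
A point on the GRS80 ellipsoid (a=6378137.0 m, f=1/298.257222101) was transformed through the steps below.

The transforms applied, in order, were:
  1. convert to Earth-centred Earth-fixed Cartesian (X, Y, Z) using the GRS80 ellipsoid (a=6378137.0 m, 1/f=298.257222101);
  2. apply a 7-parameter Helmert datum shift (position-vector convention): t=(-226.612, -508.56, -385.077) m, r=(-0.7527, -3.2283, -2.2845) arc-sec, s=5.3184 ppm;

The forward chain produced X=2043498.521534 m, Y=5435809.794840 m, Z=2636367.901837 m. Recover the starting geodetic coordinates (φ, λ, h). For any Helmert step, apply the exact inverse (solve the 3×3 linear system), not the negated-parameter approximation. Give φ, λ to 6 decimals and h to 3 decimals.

start: X=2043498.5215, Y=5435809.7948, Z=2636367.9018 m
→ Helmert⁻¹: X=2043695.3221, Y=5436302.4556, Z=2636726.8074
→ geod (Bowring, a=6378137.000): φ=24.56317600°, λ=69.39701200°, h=3808.6490 m

φ=24.563176°, λ=69.397012°, h=3808.649 m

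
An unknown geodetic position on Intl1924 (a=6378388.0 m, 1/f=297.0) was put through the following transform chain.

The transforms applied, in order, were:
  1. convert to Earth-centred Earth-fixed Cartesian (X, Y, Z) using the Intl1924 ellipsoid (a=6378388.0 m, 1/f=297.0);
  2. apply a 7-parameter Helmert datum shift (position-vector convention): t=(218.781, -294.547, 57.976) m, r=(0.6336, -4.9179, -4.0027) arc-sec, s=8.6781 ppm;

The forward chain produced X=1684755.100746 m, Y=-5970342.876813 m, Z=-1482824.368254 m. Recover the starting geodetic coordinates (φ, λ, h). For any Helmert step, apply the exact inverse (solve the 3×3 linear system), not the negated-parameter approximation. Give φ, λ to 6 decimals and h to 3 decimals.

start: X=1684755.1007, Y=-5970342.8768, Z=-1482824.3683 m
→ Helmert⁻¹: X=1684602.1963, Y=-5969968.3859, Z=-1482891.3027
→ geod (Bowring, a=6378388.000): φ=-13.53226500°, λ=-74.24202600°, h=660.1370 m

φ=-13.532265°, λ=-74.242026°, h=660.137 m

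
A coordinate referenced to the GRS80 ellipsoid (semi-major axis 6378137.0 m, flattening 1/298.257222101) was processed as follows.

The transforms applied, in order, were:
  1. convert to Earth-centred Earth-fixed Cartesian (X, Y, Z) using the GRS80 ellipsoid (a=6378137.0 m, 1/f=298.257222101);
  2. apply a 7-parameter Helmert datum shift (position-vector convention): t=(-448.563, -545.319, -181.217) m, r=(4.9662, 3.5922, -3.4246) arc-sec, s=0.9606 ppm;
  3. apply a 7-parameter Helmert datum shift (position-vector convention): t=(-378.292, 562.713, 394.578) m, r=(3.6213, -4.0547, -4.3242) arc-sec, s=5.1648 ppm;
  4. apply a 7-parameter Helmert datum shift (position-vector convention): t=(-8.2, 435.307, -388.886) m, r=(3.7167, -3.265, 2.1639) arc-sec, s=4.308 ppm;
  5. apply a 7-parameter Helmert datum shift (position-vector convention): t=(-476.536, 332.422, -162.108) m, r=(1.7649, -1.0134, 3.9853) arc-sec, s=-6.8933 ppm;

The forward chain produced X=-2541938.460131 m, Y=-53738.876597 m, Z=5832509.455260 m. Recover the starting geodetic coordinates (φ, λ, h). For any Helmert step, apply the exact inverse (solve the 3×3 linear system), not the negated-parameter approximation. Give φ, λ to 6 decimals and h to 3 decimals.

φ=66.600504°, λ=-178.779033°, h=2207.181 m

start: X=-2541938.4601, Y=-53738.8766, Z=5832509.4553 m
→ Helmert⁻¹: X=-2541451.8294, Y=-53972.6597, Z=5832724.7181
→ Helmert⁻¹: X=-2541340.9167, Y=-54275.9638, Z=5833129.6805
→ Helmert⁻¹: X=-2540833.6938, Y=-54789.2573, Z=5832755.8867
→ Helmert⁻¹: X=-2540483.3740, Y=-54145.6282, Z=5832888.5605
→ geod (Bowring, a=6378137.000): φ=66.60050400°, λ=-178.77903300°, h=2207.1810 m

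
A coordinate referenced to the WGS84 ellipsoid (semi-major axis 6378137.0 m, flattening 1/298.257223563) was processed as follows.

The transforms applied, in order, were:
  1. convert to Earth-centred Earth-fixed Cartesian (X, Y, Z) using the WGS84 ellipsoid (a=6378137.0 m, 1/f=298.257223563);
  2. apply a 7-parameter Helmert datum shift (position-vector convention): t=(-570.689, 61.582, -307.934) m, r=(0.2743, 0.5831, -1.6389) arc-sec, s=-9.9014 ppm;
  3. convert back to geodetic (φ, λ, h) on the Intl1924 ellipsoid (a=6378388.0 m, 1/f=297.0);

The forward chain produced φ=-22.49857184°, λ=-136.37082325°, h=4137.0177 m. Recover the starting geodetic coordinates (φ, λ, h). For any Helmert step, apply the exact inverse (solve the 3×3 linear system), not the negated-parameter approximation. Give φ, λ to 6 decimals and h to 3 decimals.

start: φ=-22.498572°, λ=-136.370823°, h=4137.018 m
→ ECEF (a=6378388.000, f=1/297.0): X=-4270286.5152, Y=-4070687.4634, Z=-2427125.3366
→ Helmert⁻¹: X=-4269718.8970, Y=-4070826.5048, Z=-2426848.0884
→ geod (Bowring, a=6378137.000): φ=-22.49676600°, λ=-136.36604200°, h=3977.6590 m

φ=-22.496766°, λ=-136.366042°, h=3977.659 m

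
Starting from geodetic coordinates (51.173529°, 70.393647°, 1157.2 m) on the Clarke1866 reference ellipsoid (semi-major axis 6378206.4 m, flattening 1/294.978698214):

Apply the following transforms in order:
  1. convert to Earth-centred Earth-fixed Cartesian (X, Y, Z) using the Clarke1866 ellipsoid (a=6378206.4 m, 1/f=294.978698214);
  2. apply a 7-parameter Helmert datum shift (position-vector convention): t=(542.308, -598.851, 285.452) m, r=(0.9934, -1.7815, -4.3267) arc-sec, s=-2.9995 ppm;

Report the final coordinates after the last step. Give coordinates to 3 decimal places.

start: φ=51.173529°, λ=70.393647°, h=1157.200 m
→ ECEF (a=6378206.400, f=1/294.978698214): X=1344864.6619, Y=3775493.9799, Z=4946368.3914
→ Helmert 7p (PV): X=1345439.4107, Y=3774831.7716, Z=4946668.8055

X=1345439.411 m, Y=3774831.772 m, Z=4946668.806 m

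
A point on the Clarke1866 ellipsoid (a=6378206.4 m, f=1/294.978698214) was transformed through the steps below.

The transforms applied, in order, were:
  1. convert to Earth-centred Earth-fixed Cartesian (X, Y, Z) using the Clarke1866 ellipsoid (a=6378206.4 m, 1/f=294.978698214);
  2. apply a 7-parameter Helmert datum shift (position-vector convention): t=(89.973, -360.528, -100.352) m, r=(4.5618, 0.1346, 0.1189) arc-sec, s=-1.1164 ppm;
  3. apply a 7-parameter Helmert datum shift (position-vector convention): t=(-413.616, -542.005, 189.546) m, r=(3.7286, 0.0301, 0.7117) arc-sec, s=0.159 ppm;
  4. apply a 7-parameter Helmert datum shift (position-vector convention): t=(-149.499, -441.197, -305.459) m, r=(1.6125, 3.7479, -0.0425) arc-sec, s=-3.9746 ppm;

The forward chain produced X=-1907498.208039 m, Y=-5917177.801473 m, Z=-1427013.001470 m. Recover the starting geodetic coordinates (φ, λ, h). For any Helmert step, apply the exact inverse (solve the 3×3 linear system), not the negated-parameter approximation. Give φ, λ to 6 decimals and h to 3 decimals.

φ=-13.011113°, λ=-107.867005°, h=183.333 m

start: X=-1907498.2080, Y=-5917177.8015, Z=-1427013.0015 m
→ Helmert⁻¹: X=-1907329.1472, Y=-5916771.6676, Z=-1426701.6148
→ Helmert⁻¹: X=-1906935.4334, Y=-5916247.9339, Z=-1426784.2656
→ Helmert⁻¹: X=-1907030.0147, Y=-5915924.4611, Z=-1426555.9129
→ geod (Bowring, a=6378206.400): φ=-13.01111300°, λ=-107.86700500°, h=183.3330 m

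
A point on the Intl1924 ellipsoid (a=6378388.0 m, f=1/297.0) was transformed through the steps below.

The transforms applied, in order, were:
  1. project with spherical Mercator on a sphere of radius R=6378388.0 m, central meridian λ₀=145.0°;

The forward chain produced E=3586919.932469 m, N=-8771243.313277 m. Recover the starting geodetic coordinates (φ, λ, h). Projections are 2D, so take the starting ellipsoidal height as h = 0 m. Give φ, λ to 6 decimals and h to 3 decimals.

start: E=3586919.9325, N=-8771243.3133 m
→ merc⁻¹: φ=-61.62556300°, λ=177.22058200°

φ=-61.625563°, λ=177.220582°, h=0.000 m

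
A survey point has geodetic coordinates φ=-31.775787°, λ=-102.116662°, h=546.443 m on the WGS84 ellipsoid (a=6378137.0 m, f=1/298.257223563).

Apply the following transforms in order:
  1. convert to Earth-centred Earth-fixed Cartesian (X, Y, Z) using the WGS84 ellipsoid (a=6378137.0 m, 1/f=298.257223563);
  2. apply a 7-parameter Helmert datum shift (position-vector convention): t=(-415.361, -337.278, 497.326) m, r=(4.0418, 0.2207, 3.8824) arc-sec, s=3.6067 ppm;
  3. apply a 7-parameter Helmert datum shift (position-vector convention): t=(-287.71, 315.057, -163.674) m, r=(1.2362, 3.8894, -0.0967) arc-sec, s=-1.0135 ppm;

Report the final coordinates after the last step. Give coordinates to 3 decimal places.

start: φ=-31.775787°, λ=-102.116662°, h=546.443 m
→ ECEF (a=6378137.000, f=1/298.257223563): X=-1139280.7834, Y=-5306740.1925, Z=-3339609.4418
→ Helmert 7p (PV): X=-1139603.9408, Y=-5307052.6138, Z=-3339226.9287
→ Helmert 7p (PV): X=-1139955.9494, Y=-5306711.6310, Z=-3339397.5362

X=-1139955.949 m, Y=-5306711.631 m, Z=-3339397.536 m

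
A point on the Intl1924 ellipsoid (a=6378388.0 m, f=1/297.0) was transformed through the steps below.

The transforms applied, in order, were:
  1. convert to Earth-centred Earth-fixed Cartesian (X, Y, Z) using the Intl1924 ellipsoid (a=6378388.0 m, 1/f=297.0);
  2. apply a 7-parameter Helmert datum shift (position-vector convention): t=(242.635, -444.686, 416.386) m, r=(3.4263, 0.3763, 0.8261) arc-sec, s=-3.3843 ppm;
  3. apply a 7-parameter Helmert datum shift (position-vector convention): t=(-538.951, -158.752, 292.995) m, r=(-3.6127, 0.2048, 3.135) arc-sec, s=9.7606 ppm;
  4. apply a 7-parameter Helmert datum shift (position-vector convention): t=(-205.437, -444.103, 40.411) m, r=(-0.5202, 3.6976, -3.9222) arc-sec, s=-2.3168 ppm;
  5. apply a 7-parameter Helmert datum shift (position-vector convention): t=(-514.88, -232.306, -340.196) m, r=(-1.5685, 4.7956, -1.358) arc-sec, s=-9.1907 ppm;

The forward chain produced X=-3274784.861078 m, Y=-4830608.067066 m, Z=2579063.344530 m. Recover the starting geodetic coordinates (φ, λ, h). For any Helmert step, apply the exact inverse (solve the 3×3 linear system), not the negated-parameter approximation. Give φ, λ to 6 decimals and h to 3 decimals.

φ=23.985455°, λ=-124.133473°, h=3994.970 m

start: X=-3274784.8611, Y=-4830608.0671, Z=2579063.3445 m
→ Helmert⁻¹: X=-3274328.2399, Y=-4830461.3273, Z=2579314.3878
→ Helmert⁻¹: X=-3274084.7785, Y=-4830097.1772, Z=2579209.0781
→ Helmert⁻¹: X=-3273589.8455, Y=-4829886.6950, Z=2578803.0665
→ Helmert⁻¹: X=-3273867.6062, Y=-4829402.4099, Z=2578469.6559
→ geod (Bowring, a=6378388.000): φ=23.98545500°, λ=-124.13347300°, h=3994.9700 m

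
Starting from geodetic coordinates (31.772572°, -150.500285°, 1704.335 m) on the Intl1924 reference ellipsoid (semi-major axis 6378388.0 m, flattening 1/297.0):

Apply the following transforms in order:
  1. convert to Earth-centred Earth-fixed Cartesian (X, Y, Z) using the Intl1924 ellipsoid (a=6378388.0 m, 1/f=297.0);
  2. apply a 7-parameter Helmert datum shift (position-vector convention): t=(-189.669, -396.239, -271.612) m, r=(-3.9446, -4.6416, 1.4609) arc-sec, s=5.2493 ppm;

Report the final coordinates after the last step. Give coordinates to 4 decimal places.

start: φ=31.772572°, λ=-150.500285°, h=1704.335 m
→ ECEF (a=6378388.000, f=1/297.0): X=-4725229.4224, Y=-2673375.1501, Z=3339965.4600
→ Helmert 7p (PV): X=-4725500.1208, Y=-2673755.0160, Z=3339656.1734

X=-4725500.1208 m, Y=-2673755.0160 m, Z=3339656.1734 m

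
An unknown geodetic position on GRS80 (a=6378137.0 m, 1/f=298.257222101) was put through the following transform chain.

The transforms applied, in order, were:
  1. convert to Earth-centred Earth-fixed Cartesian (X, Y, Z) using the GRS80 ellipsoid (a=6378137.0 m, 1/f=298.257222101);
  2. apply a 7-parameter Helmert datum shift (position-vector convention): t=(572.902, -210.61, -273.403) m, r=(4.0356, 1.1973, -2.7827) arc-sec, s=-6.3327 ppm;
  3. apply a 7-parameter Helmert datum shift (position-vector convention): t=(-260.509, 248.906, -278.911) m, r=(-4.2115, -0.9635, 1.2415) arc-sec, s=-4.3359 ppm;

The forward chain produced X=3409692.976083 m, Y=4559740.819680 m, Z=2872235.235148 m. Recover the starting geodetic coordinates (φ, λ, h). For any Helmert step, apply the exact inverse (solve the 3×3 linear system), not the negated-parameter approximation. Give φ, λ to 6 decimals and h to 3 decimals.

start: X=3409692.9761, Y=4559740.8197, Z=2872235.2351 m
→ Helmert⁻¹: X=3410009.1319, Y=4559432.5059, Z=2872603.7665
→ Helmert⁻¹: X=3409379.6296, Y=4559774.1938, Z=2872825.9404
→ geod (Bowring, a=6378137.000): φ=26.92979100°, λ=53.21424100°, h=3409.1350 m

φ=26.929791°, λ=53.214241°, h=3409.135 m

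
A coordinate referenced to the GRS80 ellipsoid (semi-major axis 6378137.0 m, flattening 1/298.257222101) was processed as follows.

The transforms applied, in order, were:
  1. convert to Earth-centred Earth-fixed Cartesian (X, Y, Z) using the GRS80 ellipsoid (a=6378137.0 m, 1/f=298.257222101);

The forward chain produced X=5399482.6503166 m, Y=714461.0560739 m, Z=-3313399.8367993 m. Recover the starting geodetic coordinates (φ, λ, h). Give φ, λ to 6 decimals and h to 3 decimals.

start: X=5399482.6503, Y=714461.0561, Z=-3313399.8368 m
→ geod (Bowring, a=6378137.000): φ=-31.48525600°, λ=7.53760600°, h=2885.0710 m

φ=-31.485256°, λ=7.537606°, h=2885.071 m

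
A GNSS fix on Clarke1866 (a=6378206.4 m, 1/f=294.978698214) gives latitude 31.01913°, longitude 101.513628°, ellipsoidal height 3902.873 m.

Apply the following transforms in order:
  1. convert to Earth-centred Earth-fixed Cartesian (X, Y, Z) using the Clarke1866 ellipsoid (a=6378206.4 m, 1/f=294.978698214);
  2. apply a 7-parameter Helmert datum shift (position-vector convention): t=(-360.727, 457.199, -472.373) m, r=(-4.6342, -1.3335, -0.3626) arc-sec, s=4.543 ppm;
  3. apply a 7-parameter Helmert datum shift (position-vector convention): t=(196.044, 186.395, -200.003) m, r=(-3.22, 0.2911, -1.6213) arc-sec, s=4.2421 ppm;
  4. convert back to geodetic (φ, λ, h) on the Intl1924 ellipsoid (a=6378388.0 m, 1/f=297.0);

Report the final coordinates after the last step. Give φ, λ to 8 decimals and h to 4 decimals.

φ=31.00748507°, λ=101.51333073°, h=3959.9981 m

start: φ=31.019130°, λ=101.513628°, h=3902.873 m
→ ECEF (a=6378206.400, f=1/294.978698214): X=-1092687.1354, Y=5364197.7423, Z=3269546.0584
→ Helmert 7p (PV): X=-1093064.5342, Y=5364754.6897, Z=3268960.9555
→ Helmert 7p (PV): X=-1092826.3450, Y=5365023.4663, Z=3268692.6128
→ geod (Bowring, a=6378388.000): φ=31.00748507°, λ=101.51333073°, h=3959.9981 m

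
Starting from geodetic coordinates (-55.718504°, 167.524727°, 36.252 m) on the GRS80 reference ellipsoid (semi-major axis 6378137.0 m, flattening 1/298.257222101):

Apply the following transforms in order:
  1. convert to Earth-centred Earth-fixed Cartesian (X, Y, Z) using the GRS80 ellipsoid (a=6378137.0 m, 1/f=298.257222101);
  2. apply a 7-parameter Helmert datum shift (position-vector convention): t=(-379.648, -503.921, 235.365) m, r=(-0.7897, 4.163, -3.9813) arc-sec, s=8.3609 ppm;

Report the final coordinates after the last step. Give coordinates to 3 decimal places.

X=-3516285.605 m, Y=777389.556 m, Z=-5246622.979 m

start: φ=-55.718504°, λ=167.524727°, h=36.252 m
→ ECEF (a=6378137.000, f=1/298.257222101): X=-3515785.6776, Y=777839.1999, Z=-5246882.4561
→ Helmert 7p (PV): X=-3516285.6045, Y=777389.5559, Z=-5246622.9788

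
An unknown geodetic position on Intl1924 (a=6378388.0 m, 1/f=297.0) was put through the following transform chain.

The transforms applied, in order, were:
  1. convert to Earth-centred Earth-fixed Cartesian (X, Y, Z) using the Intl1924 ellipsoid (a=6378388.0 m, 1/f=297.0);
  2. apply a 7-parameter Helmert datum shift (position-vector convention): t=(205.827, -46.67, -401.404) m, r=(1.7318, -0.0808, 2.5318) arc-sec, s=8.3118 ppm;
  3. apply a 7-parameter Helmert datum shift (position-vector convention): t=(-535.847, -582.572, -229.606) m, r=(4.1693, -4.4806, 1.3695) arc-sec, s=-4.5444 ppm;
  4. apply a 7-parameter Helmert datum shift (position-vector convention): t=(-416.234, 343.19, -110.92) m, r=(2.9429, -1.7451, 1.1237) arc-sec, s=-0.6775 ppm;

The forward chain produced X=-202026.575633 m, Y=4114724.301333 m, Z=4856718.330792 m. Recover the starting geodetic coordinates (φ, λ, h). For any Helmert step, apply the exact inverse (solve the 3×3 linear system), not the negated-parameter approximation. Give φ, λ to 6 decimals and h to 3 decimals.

start: X=-202026.5756, Y=4114724.3013, Z=4856718.3308 m
→ Helmert⁻¹: X=-201546.9726, Y=4114454.2913, Z=4856775.5432
→ Helmert⁻¹: X=-200879.2111, Y=4115155.0726, Z=4856948.4040
→ Helmert⁻¹: X=-201030.9518, Y=4115210.7874, Z=4857274.9625
→ geod (Bowring, a=6378388.000): φ=49.88461500°, λ=92.79671600°, h=3468.1800 m

φ=49.884615°, λ=92.796716°, h=3468.180 m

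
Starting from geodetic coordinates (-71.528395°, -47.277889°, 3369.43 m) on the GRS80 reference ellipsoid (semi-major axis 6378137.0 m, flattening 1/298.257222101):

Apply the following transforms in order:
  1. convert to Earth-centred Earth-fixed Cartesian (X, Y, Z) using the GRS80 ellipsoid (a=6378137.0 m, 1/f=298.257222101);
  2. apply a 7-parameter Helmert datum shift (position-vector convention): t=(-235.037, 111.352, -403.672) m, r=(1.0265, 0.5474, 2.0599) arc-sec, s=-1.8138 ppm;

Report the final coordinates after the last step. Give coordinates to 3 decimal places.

start: φ=-71.528395°, λ=-47.277889°, h=3369.430 m
→ ECEF (a=6378137.000, f=1/298.257222101): X=1375879.4589, Y=-1489872.2490, Z=-6030414.8206
→ Helmert 7p (PV): X=1375640.8013, Y=-1489714.4432, Z=-6030818.6205

X=1375640.801 m, Y=-1489714.443 m, Z=-6030818.621 m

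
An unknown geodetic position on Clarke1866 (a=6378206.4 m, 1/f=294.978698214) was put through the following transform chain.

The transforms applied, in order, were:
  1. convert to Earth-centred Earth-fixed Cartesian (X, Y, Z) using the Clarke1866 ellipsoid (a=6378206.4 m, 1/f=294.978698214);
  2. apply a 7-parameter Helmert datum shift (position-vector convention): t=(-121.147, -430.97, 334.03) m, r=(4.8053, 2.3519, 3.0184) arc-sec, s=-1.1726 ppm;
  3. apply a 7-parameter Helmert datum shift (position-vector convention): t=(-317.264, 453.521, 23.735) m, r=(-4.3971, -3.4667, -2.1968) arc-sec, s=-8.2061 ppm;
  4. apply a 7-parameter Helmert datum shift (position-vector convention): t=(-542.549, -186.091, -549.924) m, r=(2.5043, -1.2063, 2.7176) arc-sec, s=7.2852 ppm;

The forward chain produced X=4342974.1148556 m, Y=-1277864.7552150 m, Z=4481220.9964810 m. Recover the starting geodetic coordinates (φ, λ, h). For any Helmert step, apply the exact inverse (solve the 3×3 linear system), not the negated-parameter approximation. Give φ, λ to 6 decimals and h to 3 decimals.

φ=44.898027°, λ=-16.390393°, h=3211.242 m

start: X=4342974.1149, Y=-1277864.7552, Z=4481220.9965 m
→ Helmert⁻¹: X=4343494.3975, Y=-1277672.1695, Z=4481728.3805
→ Helmert⁻¹: X=4343936.2438, Y=-1278185.4528, Z=4481641.1664
→ Helmert⁻¹: X=4343992.6888, Y=-1277715.1476, Z=4481391.6894
→ geod (Bowring, a=6378206.400): φ=44.89802700°, λ=-16.39039300°, h=3211.2420 m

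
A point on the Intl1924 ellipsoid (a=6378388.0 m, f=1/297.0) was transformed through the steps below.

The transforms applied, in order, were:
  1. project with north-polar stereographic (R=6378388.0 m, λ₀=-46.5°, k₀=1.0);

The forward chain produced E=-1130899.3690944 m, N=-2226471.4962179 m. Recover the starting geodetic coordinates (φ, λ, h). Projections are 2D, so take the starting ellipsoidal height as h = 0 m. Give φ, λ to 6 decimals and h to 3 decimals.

φ=67.848095°, λ=-73.427539°, h=0.000 m

start: E=-1130899.3691, N=-2226471.4962 m
→ stereo⁻¹: φ=67.84809500°, λ=-73.42753900°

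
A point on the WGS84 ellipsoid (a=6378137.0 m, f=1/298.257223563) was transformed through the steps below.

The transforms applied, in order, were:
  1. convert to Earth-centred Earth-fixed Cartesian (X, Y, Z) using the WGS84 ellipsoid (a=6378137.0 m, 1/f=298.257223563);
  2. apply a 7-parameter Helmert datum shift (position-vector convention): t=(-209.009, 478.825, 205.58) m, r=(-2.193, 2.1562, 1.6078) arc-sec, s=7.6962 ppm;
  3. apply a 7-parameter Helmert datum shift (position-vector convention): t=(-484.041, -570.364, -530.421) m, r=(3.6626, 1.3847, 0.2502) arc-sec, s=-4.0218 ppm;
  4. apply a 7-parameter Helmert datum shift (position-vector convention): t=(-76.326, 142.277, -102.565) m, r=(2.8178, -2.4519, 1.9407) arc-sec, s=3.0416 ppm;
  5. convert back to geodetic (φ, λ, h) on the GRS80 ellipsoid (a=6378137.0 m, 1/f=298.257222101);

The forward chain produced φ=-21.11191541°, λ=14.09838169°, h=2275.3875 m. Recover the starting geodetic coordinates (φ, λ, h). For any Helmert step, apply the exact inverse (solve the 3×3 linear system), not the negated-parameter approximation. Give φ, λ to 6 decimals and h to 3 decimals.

φ=-21.105927°, λ=14.094579°, h=2763.224 m

start: φ=-21.111915°, λ=14.098382°, h=2275.388 m
→ ECEF (a=6378137.000, f=1/298.257222101): X=5775372.7802, Y=1450499.9578, Z=-2283778.2651
→ Helmert⁻¹: X=5775418.0375, Y=1450267.7312, Z=-2283757.2195
→ Helmert⁻¹: X=5775942.3957, Y=1450796.3813, Z=-2283222.9676
→ Helmert⁻¹: X=5776142.1244, Y=1450285.6467, Z=-2283335.1734
→ geod (Bowring, a=6378137.000): φ=-21.10592700°, λ=14.09457900°, h=2763.2240 m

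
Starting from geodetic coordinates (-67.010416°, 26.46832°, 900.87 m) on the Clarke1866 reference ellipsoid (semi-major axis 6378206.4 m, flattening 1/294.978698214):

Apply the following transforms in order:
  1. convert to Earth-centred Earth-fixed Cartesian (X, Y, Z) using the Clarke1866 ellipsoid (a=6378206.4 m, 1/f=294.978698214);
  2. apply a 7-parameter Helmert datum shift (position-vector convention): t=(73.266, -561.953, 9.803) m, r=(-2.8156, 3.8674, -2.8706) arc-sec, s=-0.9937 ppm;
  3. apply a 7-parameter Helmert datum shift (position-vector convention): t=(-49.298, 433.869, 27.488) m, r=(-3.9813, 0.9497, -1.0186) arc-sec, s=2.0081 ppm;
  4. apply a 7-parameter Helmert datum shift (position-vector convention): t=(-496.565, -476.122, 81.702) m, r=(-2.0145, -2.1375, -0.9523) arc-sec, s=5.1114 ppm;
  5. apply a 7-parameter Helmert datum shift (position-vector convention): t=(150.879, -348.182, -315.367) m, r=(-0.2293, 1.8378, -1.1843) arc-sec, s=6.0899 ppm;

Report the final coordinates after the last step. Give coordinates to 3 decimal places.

X=2236330.415 m, Y=1112383.399 m, Z=-5849873.450 m

start: φ=-67.010416°, λ=26.468320°, h=900.870 m
→ ECEF (a=6378206.400, f=1/294.978698214): X=2236720.3995, Y=1113643.9205, Z=-5849507.8428
→ Helmert 7p (PV): X=2236697.2652, Y=1112969.8842, Z=-5849549.3666
→ Helmert 7p (PV): X=2236631.0219, Y=1113282.0350, Z=-5849565.4060
→ Helmert 7p (PV): X=2236211.6479, Y=1112744.1467, Z=-5849501.2983
→ Helmert 7p (PV): X=2236330.4154, Y=1112383.3988, Z=-5849873.4498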